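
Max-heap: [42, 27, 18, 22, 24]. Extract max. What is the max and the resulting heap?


Max = 42
Replace root with last, heapify down
Resulting heap: [27, 24, 18, 22]


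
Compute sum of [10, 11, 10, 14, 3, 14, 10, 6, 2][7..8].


Prefix sums: [0, 10, 21, 31, 45, 48, 62, 72, 78, 80]
Sum[7..8] = prefix[9] - prefix[7] = 80 - 72 = 8


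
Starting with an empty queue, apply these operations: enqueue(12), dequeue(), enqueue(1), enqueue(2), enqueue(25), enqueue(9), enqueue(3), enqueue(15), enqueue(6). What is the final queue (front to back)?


enqueue(12) -> [12]
dequeue() returns 12 -> []
enqueue(1) -> [1]
enqueue(2) -> [1, 2]
enqueue(25) -> [1, 2, 25]
enqueue(9) -> [1, 2, 25, 9]
enqueue(3) -> [1, 2, 25, 9, 3]
enqueue(15) -> [1, 2, 25, 9, 3, 15]
enqueue(6) -> [1, 2, 25, 9, 3, 15, 6]
Final queue (front to back): [1, 2, 25, 9, 3, 15, 6]


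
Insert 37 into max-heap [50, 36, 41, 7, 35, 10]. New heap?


Append 37: [50, 36, 41, 7, 35, 10, 37]
Bubble up: no swaps needed
Result: [50, 36, 41, 7, 35, 10, 37]


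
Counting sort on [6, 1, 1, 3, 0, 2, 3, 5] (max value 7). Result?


Count array: [1, 2, 1, 2, 0, 1, 1, 0]
Reconstruct: [0, 1, 1, 2, 3, 3, 5, 6]


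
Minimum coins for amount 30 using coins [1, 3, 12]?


dp[0]=0; dp[i]=1+min(dp[i-c] for c in coins)
...dp[25]=3, dp[26]=4, dp[27]=3, dp[28]=4, dp[29]=5, dp[30]=4
Minimum coins for 30 = 4


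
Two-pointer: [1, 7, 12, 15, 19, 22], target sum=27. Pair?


Two pointers: lo=0, hi=5
Found pair: (12, 15) summing to 27


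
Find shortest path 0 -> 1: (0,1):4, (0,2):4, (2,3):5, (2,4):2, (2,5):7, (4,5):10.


Dijkstra from 0:
Distances: {0: 0, 1: 4, 2: 4, 3: 9, 4: 6, 5: 11}
Shortest distance to 1 = 4, path = [0, 1]


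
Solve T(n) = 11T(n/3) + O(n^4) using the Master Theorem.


a=11, b=3, c=4. log_3(11)=2.183 < c=4. Case 3: O(n^c) = O(n^4)
Complexity: O(n^4)


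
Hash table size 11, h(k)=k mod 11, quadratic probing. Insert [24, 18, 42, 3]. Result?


Insertions: 24->slot 2; 18->slot 7; 42->slot 9; 3->slot 3
Table: [None, None, 24, 3, None, None, None, 18, None, 42, None]


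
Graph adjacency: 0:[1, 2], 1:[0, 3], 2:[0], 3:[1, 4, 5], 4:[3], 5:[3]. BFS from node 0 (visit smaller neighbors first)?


BFS queue: start with [0]
Visit order: [0, 1, 2, 3, 4, 5]


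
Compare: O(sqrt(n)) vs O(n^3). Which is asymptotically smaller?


sublinear grows slower than cubic
O(sqrt(n)) is asymptotically smaller; O(n^3) grows faster


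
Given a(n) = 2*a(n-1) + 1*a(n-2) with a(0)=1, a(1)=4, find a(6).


Build bottom-up:
...a(4)=53, a(5)=128, a(6)=2*128+1*53=309


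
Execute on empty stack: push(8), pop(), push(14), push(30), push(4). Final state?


push(8) -> [8]
pop() returns 8 -> []
push(14) -> [14]
push(30) -> [14, 30]
push(4) -> [14, 30, 4]
Final stack (bottom to top): [14, 30, 4]


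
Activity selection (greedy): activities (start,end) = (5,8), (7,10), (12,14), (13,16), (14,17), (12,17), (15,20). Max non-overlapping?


Greedy: pick earliest-ending, then skip overlaps.
Selected (3 activities): [(5, 8), (12, 14), (14, 17)]


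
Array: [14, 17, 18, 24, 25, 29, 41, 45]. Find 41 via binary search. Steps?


Search for 41:
[0,7] mid=3 arr[3]=24
[4,7] mid=5 arr[5]=29
[6,7] mid=6 arr[6]=41
Total: 3 comparisons


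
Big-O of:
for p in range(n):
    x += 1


Per nesting level: O(n) = O(n)
Complexity: O(n)


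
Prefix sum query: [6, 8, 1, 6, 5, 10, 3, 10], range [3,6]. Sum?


Prefix sums: [0, 6, 14, 15, 21, 26, 36, 39, 49]
Sum[3..6] = prefix[7] - prefix[3] = 39 - 15 = 24


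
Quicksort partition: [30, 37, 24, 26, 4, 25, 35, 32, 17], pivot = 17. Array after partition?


Elements <= 17 go left of pivot.
Result: [4, 17, 24, 26, 30, 25, 35, 32, 37], pivot at index 1


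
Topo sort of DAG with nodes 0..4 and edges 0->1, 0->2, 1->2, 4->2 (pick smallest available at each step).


Kahn's algorithm, process smallest node first
Order: [0, 1, 3, 4, 2]


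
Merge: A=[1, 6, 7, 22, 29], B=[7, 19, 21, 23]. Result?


Compare heads, take smaller each step.
Merged: [1, 6, 7, 7, 19, 21, 22, 23, 29]


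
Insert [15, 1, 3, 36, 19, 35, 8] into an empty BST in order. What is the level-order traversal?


Root = 15; build tree by BST insertion.
Level-Order traversal: [15, 1, 36, 3, 19, 8, 35]


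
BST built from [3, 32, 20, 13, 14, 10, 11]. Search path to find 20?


BST root = 3
Search for 20: compare at each node
Path: [3, 32, 20]


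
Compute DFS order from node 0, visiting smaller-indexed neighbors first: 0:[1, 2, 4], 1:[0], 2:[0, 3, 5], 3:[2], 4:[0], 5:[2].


DFS stack-based: start with [0]
Visit order: [0, 1, 2, 3, 5, 4]


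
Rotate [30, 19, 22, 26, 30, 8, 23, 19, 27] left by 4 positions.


Left rotate by 4: [30, 8, 23, 19, 27, 30, 19, 22, 26]


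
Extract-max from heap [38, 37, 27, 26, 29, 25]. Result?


Max = 38
Replace root with last, heapify down
Resulting heap: [37, 29, 27, 26, 25]


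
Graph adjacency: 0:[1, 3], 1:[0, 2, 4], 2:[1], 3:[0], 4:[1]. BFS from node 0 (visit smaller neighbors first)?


BFS queue: start with [0]
Visit order: [0, 1, 3, 2, 4]


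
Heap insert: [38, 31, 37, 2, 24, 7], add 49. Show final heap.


Append 49: [38, 31, 37, 2, 24, 7, 49]
Bubble up: swap idx 6(49) with idx 2(37); swap idx 2(49) with idx 0(38)
Result: [49, 31, 38, 2, 24, 7, 37]


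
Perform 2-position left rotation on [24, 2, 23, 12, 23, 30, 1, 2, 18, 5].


Left rotate by 2: [23, 12, 23, 30, 1, 2, 18, 5, 24, 2]


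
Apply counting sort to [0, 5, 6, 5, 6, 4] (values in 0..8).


Count array: [1, 0, 0, 0, 1, 2, 2, 0, 0]
Reconstruct: [0, 4, 5, 5, 6, 6]


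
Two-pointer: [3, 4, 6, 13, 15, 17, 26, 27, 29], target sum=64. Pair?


Two pointers: lo=0, hi=8
No pair sums to 64


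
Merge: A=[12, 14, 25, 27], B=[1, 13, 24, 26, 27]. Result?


Compare heads, take smaller each step.
Merged: [1, 12, 13, 14, 24, 25, 26, 27, 27]


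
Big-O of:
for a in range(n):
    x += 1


Per nesting level: O(n) = O(n)
Complexity: O(n)


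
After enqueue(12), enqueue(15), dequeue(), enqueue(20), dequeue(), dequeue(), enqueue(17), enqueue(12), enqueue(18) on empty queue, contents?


enqueue(12) -> [12]
enqueue(15) -> [12, 15]
dequeue() returns 12 -> [15]
enqueue(20) -> [15, 20]
dequeue() returns 15 -> [20]
dequeue() returns 20 -> []
enqueue(17) -> [17]
enqueue(12) -> [17, 12]
enqueue(18) -> [17, 12, 18]
Final queue (front to back): [17, 12, 18]


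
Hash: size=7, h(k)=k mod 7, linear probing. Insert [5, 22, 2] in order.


Insertions: 5->slot 5; 22->slot 1; 2->slot 2
Table: [None, 22, 2, None, None, 5, None]


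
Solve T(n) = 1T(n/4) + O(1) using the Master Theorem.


a=1, b=4, c=0. log_4(1)=0 = c=0. Case 2: O(n^c log n) = O(log n)
Complexity: O(log n)


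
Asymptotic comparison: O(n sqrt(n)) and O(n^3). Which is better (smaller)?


n^1.5 grows slower than cubic
O(n sqrt(n)) is asymptotically smaller; O(n^3) grows faster


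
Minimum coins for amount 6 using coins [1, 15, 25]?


dp[0]=0; dp[i]=1+min(dp[i-c] for c in coins)
...dp[1]=1, dp[2]=2, dp[3]=3, dp[4]=4, dp[5]=5, dp[6]=6
Minimum coins for 6 = 6


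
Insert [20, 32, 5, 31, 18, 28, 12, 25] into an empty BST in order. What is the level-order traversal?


Root = 20; build tree by BST insertion.
Level-Order traversal: [20, 5, 32, 18, 31, 12, 28, 25]


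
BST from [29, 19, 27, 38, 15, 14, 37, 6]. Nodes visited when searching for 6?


BST root = 29
Search for 6: compare at each node
Path: [29, 19, 15, 14, 6]


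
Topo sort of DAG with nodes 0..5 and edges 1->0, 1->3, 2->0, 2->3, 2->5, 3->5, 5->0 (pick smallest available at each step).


Kahn's algorithm, process smallest node first
Order: [1, 2, 3, 4, 5, 0]


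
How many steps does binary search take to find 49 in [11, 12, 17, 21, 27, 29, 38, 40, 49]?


Search for 49:
[0,8] mid=4 arr[4]=27
[5,8] mid=6 arr[6]=38
[7,8] mid=7 arr[7]=40
[8,8] mid=8 arr[8]=49
Total: 4 comparisons


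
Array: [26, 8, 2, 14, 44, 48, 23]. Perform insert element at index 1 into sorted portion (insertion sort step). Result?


After one pass: [8, 26, 2, 14, 44, 48, 23]


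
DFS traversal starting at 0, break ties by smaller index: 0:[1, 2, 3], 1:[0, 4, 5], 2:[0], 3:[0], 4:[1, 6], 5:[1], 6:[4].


DFS stack-based: start with [0]
Visit order: [0, 1, 4, 6, 5, 2, 3]


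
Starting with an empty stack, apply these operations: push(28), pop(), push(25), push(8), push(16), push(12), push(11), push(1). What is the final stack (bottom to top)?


push(28) -> [28]
pop() returns 28 -> []
push(25) -> [25]
push(8) -> [25, 8]
push(16) -> [25, 8, 16]
push(12) -> [25, 8, 16, 12]
push(11) -> [25, 8, 16, 12, 11]
push(1) -> [25, 8, 16, 12, 11, 1]
Final stack (bottom to top): [25, 8, 16, 12, 11, 1]


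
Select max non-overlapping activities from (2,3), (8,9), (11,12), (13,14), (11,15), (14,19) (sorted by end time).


Greedy: pick earliest-ending, then skip overlaps.
Selected (5 activities): [(2, 3), (8, 9), (11, 12), (13, 14), (14, 19)]


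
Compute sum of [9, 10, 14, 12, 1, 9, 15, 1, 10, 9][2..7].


Prefix sums: [0, 9, 19, 33, 45, 46, 55, 70, 71, 81, 90]
Sum[2..7] = prefix[8] - prefix[2] = 71 - 19 = 52


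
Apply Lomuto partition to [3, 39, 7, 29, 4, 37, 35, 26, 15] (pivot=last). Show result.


Elements <= 15 go left of pivot.
Result: [3, 7, 4, 15, 39, 37, 35, 26, 29], pivot at index 3


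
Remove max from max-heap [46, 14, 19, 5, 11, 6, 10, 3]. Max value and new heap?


Max = 46
Replace root with last, heapify down
Resulting heap: [19, 14, 10, 5, 11, 6, 3]


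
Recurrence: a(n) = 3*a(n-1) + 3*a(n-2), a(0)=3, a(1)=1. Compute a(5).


Build bottom-up:
...a(3)=39, a(4)=153, a(5)=3*153+3*39=576


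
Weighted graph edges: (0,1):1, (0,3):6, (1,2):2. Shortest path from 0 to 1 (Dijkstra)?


Dijkstra from 0:
Distances: {0: 0, 1: 1, 2: 3, 3: 6}
Shortest distance to 1 = 1, path = [0, 1]


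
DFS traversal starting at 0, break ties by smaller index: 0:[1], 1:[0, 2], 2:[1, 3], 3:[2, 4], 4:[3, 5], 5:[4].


DFS stack-based: start with [0]
Visit order: [0, 1, 2, 3, 4, 5]


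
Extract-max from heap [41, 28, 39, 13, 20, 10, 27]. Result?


Max = 41
Replace root with last, heapify down
Resulting heap: [39, 28, 27, 13, 20, 10]


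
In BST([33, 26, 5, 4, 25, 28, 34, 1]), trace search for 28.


BST root = 33
Search for 28: compare at each node
Path: [33, 26, 28]


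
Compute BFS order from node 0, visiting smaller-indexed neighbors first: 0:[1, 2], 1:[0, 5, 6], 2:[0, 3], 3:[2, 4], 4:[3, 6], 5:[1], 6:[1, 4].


BFS queue: start with [0]
Visit order: [0, 1, 2, 5, 6, 3, 4]


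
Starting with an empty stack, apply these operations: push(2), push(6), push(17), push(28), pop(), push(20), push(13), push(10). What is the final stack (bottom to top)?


push(2) -> [2]
push(6) -> [2, 6]
push(17) -> [2, 6, 17]
push(28) -> [2, 6, 17, 28]
pop() returns 28 -> [2, 6, 17]
push(20) -> [2, 6, 17, 20]
push(13) -> [2, 6, 17, 20, 13]
push(10) -> [2, 6, 17, 20, 13, 10]
Final stack (bottom to top): [2, 6, 17, 20, 13, 10]


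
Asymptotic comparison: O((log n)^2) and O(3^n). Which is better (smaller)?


polylogarithmic grows slower than exponential (base 3)
O((log n)^2) is asymptotically smaller; O(3^n) grows faster


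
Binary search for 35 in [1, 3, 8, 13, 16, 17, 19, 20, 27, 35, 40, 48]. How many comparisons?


Search for 35:
[0,11] mid=5 arr[5]=17
[6,11] mid=8 arr[8]=27
[9,11] mid=10 arr[10]=40
[9,9] mid=9 arr[9]=35
Total: 4 comparisons


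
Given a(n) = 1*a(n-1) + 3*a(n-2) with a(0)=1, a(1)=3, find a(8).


Build bottom-up:
...a(6)=177, a(7)=411, a(8)=1*411+3*177=942


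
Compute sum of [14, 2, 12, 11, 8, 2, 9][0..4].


Prefix sums: [0, 14, 16, 28, 39, 47, 49, 58]
Sum[0..4] = prefix[5] - prefix[0] = 47 - 0 = 47


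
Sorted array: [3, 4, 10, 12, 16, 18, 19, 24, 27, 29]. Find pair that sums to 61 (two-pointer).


Two pointers: lo=0, hi=9
No pair sums to 61


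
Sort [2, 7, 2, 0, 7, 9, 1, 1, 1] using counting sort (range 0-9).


Count array: [1, 3, 2, 0, 0, 0, 0, 2, 0, 1]
Reconstruct: [0, 1, 1, 1, 2, 2, 7, 7, 9]


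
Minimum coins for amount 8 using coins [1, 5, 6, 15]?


dp[0]=0; dp[i]=1+min(dp[i-c] for c in coins)
...dp[3]=3, dp[4]=4, dp[5]=1, dp[6]=1, dp[7]=2, dp[8]=3
Minimum coins for 8 = 3


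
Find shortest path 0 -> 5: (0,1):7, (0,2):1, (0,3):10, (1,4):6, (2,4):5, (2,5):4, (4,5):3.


Dijkstra from 0:
Distances: {0: 0, 1: 7, 2: 1, 3: 10, 4: 6, 5: 5}
Shortest distance to 5 = 5, path = [0, 2, 5]


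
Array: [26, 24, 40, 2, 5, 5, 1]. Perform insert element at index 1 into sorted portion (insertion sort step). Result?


After one pass: [24, 26, 40, 2, 5, 5, 1]


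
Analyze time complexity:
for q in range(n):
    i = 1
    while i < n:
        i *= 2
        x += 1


Per nesting level: O(n) * O(log n) = O(n log n)
Complexity: O(n log n)


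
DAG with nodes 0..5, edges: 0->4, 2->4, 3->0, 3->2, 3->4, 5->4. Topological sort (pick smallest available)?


Kahn's algorithm, process smallest node first
Order: [1, 3, 0, 2, 5, 4]


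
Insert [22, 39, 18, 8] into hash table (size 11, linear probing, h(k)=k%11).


Insertions: 22->slot 0; 39->slot 6; 18->slot 7; 8->slot 8
Table: [22, None, None, None, None, None, 39, 18, 8, None, None]


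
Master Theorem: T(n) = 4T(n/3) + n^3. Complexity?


a=4, b=3, c=3. log_3(4)=1.262 < c=3. Case 3: O(n^c) = O(n^3)
Complexity: O(n^3)


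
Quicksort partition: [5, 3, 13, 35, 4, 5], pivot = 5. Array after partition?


Elements <= 5 go left of pivot.
Result: [5, 3, 4, 5, 13, 35], pivot at index 3


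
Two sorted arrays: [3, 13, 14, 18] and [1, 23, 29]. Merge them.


Compare heads, take smaller each step.
Merged: [1, 3, 13, 14, 18, 23, 29]


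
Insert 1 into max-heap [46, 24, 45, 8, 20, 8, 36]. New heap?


Append 1: [46, 24, 45, 8, 20, 8, 36, 1]
Bubble up: no swaps needed
Result: [46, 24, 45, 8, 20, 8, 36, 1]


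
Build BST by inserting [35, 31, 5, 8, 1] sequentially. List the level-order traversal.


Root = 35; build tree by BST insertion.
Level-Order traversal: [35, 31, 5, 1, 8]


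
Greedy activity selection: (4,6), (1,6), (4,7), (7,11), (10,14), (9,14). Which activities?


Greedy: pick earliest-ending, then skip overlaps.
Selected (2 activities): [(4, 6), (7, 11)]


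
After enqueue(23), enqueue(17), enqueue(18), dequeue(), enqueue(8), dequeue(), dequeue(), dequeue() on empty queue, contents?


enqueue(23) -> [23]
enqueue(17) -> [23, 17]
enqueue(18) -> [23, 17, 18]
dequeue() returns 23 -> [17, 18]
enqueue(8) -> [17, 18, 8]
dequeue() returns 17 -> [18, 8]
dequeue() returns 18 -> [8]
dequeue() returns 8 -> []
Final queue (front to back): []


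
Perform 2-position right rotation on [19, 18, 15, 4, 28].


Right rotate by 2: [4, 28, 19, 18, 15]


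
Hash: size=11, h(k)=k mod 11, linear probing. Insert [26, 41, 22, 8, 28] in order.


Insertions: 26->slot 4; 41->slot 8; 22->slot 0; 8->slot 9; 28->slot 6
Table: [22, None, None, None, 26, None, 28, None, 41, 8, None]


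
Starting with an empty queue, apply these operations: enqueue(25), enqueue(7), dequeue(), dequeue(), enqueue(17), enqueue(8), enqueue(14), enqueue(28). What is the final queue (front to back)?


enqueue(25) -> [25]
enqueue(7) -> [25, 7]
dequeue() returns 25 -> [7]
dequeue() returns 7 -> []
enqueue(17) -> [17]
enqueue(8) -> [17, 8]
enqueue(14) -> [17, 8, 14]
enqueue(28) -> [17, 8, 14, 28]
Final queue (front to back): [17, 8, 14, 28]


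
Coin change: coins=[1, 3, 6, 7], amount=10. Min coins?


dp[0]=0; dp[i]=1+min(dp[i-c] for c in coins)
...dp[5]=3, dp[6]=1, dp[7]=1, dp[8]=2, dp[9]=2, dp[10]=2
Minimum coins for 10 = 2


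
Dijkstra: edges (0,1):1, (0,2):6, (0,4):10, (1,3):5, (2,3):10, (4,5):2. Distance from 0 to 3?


Dijkstra from 0:
Distances: {0: 0, 1: 1, 2: 6, 3: 6, 4: 10, 5: 12}
Shortest distance to 3 = 6, path = [0, 1, 3]


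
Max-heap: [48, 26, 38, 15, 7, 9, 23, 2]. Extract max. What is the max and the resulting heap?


Max = 48
Replace root with last, heapify down
Resulting heap: [38, 26, 23, 15, 7, 9, 2]


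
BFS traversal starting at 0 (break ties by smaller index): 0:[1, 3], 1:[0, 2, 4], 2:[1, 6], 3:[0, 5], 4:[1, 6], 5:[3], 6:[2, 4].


BFS queue: start with [0]
Visit order: [0, 1, 3, 2, 4, 5, 6]


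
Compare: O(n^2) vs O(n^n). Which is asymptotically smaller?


quadratic grows slower than n^n
O(n^2) is asymptotically smaller; O(n^n) grows faster


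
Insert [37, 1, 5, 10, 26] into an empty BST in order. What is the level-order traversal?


Root = 37; build tree by BST insertion.
Level-Order traversal: [37, 1, 5, 10, 26]


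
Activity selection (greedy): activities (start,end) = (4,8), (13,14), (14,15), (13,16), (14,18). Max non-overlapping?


Greedy: pick earliest-ending, then skip overlaps.
Selected (3 activities): [(4, 8), (13, 14), (14, 15)]


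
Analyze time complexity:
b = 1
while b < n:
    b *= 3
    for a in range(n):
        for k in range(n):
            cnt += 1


Per nesting level: O(log n) * O(n) * O(n) = O(n^2 log n)
Complexity: O(n^2 log n)


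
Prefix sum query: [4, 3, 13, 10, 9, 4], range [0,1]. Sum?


Prefix sums: [0, 4, 7, 20, 30, 39, 43]
Sum[0..1] = prefix[2] - prefix[0] = 7 - 0 = 7


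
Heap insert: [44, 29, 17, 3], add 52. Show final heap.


Append 52: [44, 29, 17, 3, 52]
Bubble up: swap idx 4(52) with idx 1(29); swap idx 1(52) with idx 0(44)
Result: [52, 44, 17, 3, 29]


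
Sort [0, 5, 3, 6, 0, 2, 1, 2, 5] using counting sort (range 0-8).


Count array: [2, 1, 2, 1, 0, 2, 1, 0, 0]
Reconstruct: [0, 0, 1, 2, 2, 3, 5, 5, 6]


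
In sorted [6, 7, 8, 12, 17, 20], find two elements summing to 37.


Two pointers: lo=0, hi=5
Found pair: (17, 20) summing to 37


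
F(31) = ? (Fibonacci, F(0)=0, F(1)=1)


F(n)=F(n-1)+F(n-2)
...F(29)=514229, F(30)=832040, F(31)=1346269


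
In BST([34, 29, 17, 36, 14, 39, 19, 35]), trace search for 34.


BST root = 34
Search for 34: compare at each node
Path: [34]


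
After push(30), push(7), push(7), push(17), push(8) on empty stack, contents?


push(30) -> [30]
push(7) -> [30, 7]
push(7) -> [30, 7, 7]
push(17) -> [30, 7, 7, 17]
push(8) -> [30, 7, 7, 17, 8]
Final stack (bottom to top): [30, 7, 7, 17, 8]


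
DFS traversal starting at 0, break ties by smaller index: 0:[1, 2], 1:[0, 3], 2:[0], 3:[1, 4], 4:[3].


DFS stack-based: start with [0]
Visit order: [0, 1, 3, 4, 2]


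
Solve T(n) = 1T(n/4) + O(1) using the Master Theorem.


a=1, b=4, c=0. log_4(1)=0 = c=0. Case 2: O(n^c log n) = O(log n)
Complexity: O(log n)


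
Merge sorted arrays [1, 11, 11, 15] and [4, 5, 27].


Compare heads, take smaller each step.
Merged: [1, 4, 5, 11, 11, 15, 27]


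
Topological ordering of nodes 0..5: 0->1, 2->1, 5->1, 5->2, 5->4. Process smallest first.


Kahn's algorithm, process smallest node first
Order: [0, 3, 5, 2, 1, 4]


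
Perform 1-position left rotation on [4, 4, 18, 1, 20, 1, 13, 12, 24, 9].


Left rotate by 1: [4, 18, 1, 20, 1, 13, 12, 24, 9, 4]


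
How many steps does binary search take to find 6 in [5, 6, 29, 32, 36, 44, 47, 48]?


Search for 6:
[0,7] mid=3 arr[3]=32
[0,2] mid=1 arr[1]=6
Total: 2 comparisons


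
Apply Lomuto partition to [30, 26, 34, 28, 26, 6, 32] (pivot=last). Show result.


Elements <= 32 go left of pivot.
Result: [30, 26, 28, 26, 6, 32, 34], pivot at index 5


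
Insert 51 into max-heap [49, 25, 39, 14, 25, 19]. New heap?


Append 51: [49, 25, 39, 14, 25, 19, 51]
Bubble up: swap idx 6(51) with idx 2(39); swap idx 2(51) with idx 0(49)
Result: [51, 25, 49, 14, 25, 19, 39]


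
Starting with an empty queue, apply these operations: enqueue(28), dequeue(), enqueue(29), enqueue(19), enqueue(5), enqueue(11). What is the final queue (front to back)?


enqueue(28) -> [28]
dequeue() returns 28 -> []
enqueue(29) -> [29]
enqueue(19) -> [29, 19]
enqueue(5) -> [29, 19, 5]
enqueue(11) -> [29, 19, 5, 11]
Final queue (front to back): [29, 19, 5, 11]


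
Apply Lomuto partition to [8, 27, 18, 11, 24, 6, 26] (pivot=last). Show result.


Elements <= 26 go left of pivot.
Result: [8, 18, 11, 24, 6, 26, 27], pivot at index 5


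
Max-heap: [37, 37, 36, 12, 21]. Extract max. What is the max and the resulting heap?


Max = 37
Replace root with last, heapify down
Resulting heap: [37, 21, 36, 12]


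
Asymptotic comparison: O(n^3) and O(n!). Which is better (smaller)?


cubic grows slower than factorial
O(n^3) is asymptotically smaller; O(n!) grows faster


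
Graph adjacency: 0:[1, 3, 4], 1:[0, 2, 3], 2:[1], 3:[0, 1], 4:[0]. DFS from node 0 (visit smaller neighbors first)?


DFS stack-based: start with [0]
Visit order: [0, 1, 2, 3, 4]


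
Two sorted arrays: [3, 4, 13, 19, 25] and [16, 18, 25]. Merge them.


Compare heads, take smaller each step.
Merged: [3, 4, 13, 16, 18, 19, 25, 25]


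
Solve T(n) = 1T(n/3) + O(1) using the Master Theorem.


a=1, b=3, c=0. log_3(1)=0 = c=0. Case 2: O(n^c log n) = O(log n)
Complexity: O(log n)


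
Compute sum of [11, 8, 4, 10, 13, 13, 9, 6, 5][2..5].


Prefix sums: [0, 11, 19, 23, 33, 46, 59, 68, 74, 79]
Sum[2..5] = prefix[6] - prefix[2] = 59 - 19 = 40


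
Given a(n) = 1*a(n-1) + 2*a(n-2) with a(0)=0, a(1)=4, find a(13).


Build bottom-up:
...a(11)=2732, a(12)=5460, a(13)=1*5460+2*2732=10924


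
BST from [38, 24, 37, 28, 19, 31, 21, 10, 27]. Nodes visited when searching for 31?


BST root = 38
Search for 31: compare at each node
Path: [38, 24, 37, 28, 31]


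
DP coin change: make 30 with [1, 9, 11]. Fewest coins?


dp[0]=0; dp[i]=1+min(dp[i-c] for c in coins)
...dp[25]=5, dp[26]=6, dp[27]=3, dp[28]=4, dp[29]=3, dp[30]=4
Minimum coins for 30 = 4


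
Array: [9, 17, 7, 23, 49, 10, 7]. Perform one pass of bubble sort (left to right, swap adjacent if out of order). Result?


After one pass: [9, 7, 17, 23, 10, 7, 49]


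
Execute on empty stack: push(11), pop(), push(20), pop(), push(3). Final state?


push(11) -> [11]
pop() returns 11 -> []
push(20) -> [20]
pop() returns 20 -> []
push(3) -> [3]
Final stack (bottom to top): [3]


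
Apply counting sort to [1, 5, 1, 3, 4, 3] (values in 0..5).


Count array: [0, 2, 0, 2, 1, 1]
Reconstruct: [1, 1, 3, 3, 4, 5]


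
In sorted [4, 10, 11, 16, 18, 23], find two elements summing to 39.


Two pointers: lo=0, hi=5
Found pair: (16, 23) summing to 39


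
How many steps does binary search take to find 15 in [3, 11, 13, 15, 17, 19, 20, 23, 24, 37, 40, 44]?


Search for 15:
[0,11] mid=5 arr[5]=19
[0,4] mid=2 arr[2]=13
[3,4] mid=3 arr[3]=15
Total: 3 comparisons


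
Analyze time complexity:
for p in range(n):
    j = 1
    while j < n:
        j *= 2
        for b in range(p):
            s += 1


Per nesting level: O(n) * O(log n) * O(n) [triangular over p] = O(n^2 log n)
Complexity: O(n^2 log n)


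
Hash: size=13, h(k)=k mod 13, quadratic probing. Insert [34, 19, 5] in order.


Insertions: 34->slot 8; 19->slot 6; 5->slot 5
Table: [None, None, None, None, None, 5, 19, None, 34, None, None, None, None]


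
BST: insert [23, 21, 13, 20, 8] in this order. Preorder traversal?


Root = 23; build tree by BST insertion.
Preorder traversal: [23, 21, 13, 8, 20]


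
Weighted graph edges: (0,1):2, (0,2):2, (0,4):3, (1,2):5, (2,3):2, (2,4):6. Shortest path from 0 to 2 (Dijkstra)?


Dijkstra from 0:
Distances: {0: 0, 1: 2, 2: 2, 3: 4, 4: 3}
Shortest distance to 2 = 2, path = [0, 2]


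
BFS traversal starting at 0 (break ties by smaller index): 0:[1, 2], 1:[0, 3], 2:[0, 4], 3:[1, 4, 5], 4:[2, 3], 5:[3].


BFS queue: start with [0]
Visit order: [0, 1, 2, 3, 4, 5]


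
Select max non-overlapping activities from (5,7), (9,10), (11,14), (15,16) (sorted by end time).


Greedy: pick earliest-ending, then skip overlaps.
Selected (4 activities): [(5, 7), (9, 10), (11, 14), (15, 16)]


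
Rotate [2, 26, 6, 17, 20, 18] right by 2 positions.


Right rotate by 2: [20, 18, 2, 26, 6, 17]


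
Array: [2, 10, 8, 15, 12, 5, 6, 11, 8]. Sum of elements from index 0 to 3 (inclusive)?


Prefix sums: [0, 2, 12, 20, 35, 47, 52, 58, 69, 77]
Sum[0..3] = prefix[4] - prefix[0] = 35 - 0 = 35


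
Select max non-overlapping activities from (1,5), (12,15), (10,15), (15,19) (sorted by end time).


Greedy: pick earliest-ending, then skip overlaps.
Selected (3 activities): [(1, 5), (12, 15), (15, 19)]


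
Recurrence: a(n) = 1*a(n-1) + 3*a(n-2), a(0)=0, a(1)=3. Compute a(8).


Build bottom-up:
...a(6)=120, a(7)=291, a(8)=1*291+3*120=651


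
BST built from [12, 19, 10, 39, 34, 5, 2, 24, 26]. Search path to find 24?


BST root = 12
Search for 24: compare at each node
Path: [12, 19, 39, 34, 24]


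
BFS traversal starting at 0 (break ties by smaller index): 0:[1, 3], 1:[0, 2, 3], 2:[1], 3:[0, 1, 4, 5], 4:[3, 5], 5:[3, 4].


BFS queue: start with [0]
Visit order: [0, 1, 3, 2, 4, 5]


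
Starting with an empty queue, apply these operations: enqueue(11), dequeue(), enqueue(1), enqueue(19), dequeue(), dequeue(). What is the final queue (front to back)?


enqueue(11) -> [11]
dequeue() returns 11 -> []
enqueue(1) -> [1]
enqueue(19) -> [1, 19]
dequeue() returns 1 -> [19]
dequeue() returns 19 -> []
Final queue (front to back): []


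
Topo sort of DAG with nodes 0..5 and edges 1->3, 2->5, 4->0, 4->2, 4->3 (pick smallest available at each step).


Kahn's algorithm, process smallest node first
Order: [1, 4, 0, 2, 3, 5]


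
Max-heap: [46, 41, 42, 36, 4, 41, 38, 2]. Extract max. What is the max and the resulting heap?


Max = 46
Replace root with last, heapify down
Resulting heap: [42, 41, 41, 36, 4, 2, 38]


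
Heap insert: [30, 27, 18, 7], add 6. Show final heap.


Append 6: [30, 27, 18, 7, 6]
Bubble up: no swaps needed
Result: [30, 27, 18, 7, 6]


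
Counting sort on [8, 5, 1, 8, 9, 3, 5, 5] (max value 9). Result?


Count array: [0, 1, 0, 1, 0, 3, 0, 0, 2, 1]
Reconstruct: [1, 3, 5, 5, 5, 8, 8, 9]


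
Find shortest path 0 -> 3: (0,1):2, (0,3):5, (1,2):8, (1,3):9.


Dijkstra from 0:
Distances: {0: 0, 1: 2, 2: 10, 3: 5}
Shortest distance to 3 = 5, path = [0, 3]


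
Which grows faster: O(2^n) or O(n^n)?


exponential grows slower than n^n
O(2^n) is asymptotically smaller; O(n^n) grows faster


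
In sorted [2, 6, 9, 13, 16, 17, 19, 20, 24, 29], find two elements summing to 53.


Two pointers: lo=0, hi=9
Found pair: (24, 29) summing to 53


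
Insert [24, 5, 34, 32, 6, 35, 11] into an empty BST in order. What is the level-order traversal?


Root = 24; build tree by BST insertion.
Level-Order traversal: [24, 5, 34, 6, 32, 35, 11]


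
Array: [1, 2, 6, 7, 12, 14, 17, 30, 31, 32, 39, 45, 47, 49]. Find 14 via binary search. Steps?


Search for 14:
[0,13] mid=6 arr[6]=17
[0,5] mid=2 arr[2]=6
[3,5] mid=4 arr[4]=12
[5,5] mid=5 arr[5]=14
Total: 4 comparisons


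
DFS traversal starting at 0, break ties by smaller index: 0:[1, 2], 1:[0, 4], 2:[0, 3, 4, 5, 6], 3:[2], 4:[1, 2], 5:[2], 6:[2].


DFS stack-based: start with [0]
Visit order: [0, 1, 4, 2, 3, 5, 6]


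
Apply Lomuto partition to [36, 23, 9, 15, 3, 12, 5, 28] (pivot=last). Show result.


Elements <= 28 go left of pivot.
Result: [23, 9, 15, 3, 12, 5, 28, 36], pivot at index 6


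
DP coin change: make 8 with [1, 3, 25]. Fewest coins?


dp[0]=0; dp[i]=1+min(dp[i-c] for c in coins)
...dp[3]=1, dp[4]=2, dp[5]=3, dp[6]=2, dp[7]=3, dp[8]=4
Minimum coins for 8 = 4


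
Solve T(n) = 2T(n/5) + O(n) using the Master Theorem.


a=2, b=5, c=1. log_5(2)=0.431 < c=1. Case 3: O(n^c) = O(n)
Complexity: O(n)


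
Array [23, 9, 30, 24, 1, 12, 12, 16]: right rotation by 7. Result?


Right rotate by 7: [9, 30, 24, 1, 12, 12, 16, 23]


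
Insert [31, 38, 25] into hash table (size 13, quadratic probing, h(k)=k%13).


Insertions: 31->slot 5; 38->slot 12; 25->slot 0
Table: [25, None, None, None, None, 31, None, None, None, None, None, None, 38]


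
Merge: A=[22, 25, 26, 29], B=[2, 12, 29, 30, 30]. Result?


Compare heads, take smaller each step.
Merged: [2, 12, 22, 25, 26, 29, 29, 30, 30]


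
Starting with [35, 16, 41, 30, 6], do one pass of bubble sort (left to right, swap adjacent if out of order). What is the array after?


After one pass: [16, 35, 30, 6, 41]


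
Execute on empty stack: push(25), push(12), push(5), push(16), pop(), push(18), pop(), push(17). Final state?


push(25) -> [25]
push(12) -> [25, 12]
push(5) -> [25, 12, 5]
push(16) -> [25, 12, 5, 16]
pop() returns 16 -> [25, 12, 5]
push(18) -> [25, 12, 5, 18]
pop() returns 18 -> [25, 12, 5]
push(17) -> [25, 12, 5, 17]
Final stack (bottom to top): [25, 12, 5, 17]


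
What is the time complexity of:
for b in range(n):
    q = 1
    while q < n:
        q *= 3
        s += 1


Per nesting level: O(n) * O(log n) = O(n log n)
Complexity: O(n log n)


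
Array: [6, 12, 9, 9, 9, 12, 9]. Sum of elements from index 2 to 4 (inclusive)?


Prefix sums: [0, 6, 18, 27, 36, 45, 57, 66]
Sum[2..4] = prefix[5] - prefix[2] = 45 - 18 = 27


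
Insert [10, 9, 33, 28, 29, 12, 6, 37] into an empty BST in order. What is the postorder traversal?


Root = 10; build tree by BST insertion.
Postorder traversal: [6, 9, 12, 29, 28, 37, 33, 10]


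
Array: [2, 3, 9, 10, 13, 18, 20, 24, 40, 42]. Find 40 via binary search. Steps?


Search for 40:
[0,9] mid=4 arr[4]=13
[5,9] mid=7 arr[7]=24
[8,9] mid=8 arr[8]=40
Total: 3 comparisons


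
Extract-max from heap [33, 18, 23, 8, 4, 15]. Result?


Max = 33
Replace root with last, heapify down
Resulting heap: [23, 18, 15, 8, 4]


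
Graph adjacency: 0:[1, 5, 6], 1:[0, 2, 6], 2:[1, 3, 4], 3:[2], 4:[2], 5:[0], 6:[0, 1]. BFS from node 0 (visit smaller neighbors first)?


BFS queue: start with [0]
Visit order: [0, 1, 5, 6, 2, 3, 4]


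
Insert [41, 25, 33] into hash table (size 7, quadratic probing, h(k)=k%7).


Insertions: 41->slot 6; 25->slot 4; 33->slot 5
Table: [None, None, None, None, 25, 33, 41]


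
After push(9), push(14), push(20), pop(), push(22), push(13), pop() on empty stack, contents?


push(9) -> [9]
push(14) -> [9, 14]
push(20) -> [9, 14, 20]
pop() returns 20 -> [9, 14]
push(22) -> [9, 14, 22]
push(13) -> [9, 14, 22, 13]
pop() returns 13 -> [9, 14, 22]
Final stack (bottom to top): [9, 14, 22]


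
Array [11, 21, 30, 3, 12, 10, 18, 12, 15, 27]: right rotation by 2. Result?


Right rotate by 2: [15, 27, 11, 21, 30, 3, 12, 10, 18, 12]


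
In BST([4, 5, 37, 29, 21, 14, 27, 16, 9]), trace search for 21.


BST root = 4
Search for 21: compare at each node
Path: [4, 5, 37, 29, 21]


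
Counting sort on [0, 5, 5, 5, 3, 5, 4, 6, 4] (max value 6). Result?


Count array: [1, 0, 0, 1, 2, 4, 1]
Reconstruct: [0, 3, 4, 4, 5, 5, 5, 5, 6]


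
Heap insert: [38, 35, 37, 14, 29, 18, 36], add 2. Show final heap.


Append 2: [38, 35, 37, 14, 29, 18, 36, 2]
Bubble up: no swaps needed
Result: [38, 35, 37, 14, 29, 18, 36, 2]


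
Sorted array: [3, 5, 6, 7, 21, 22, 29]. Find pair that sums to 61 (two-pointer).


Two pointers: lo=0, hi=6
No pair sums to 61


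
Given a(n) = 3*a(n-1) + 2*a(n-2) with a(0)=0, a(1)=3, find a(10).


Build bottom-up:
...a(8)=18837, a(9)=67089, a(10)=3*67089+2*18837=238941


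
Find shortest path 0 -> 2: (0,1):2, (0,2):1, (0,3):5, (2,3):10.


Dijkstra from 0:
Distances: {0: 0, 1: 2, 2: 1, 3: 5}
Shortest distance to 2 = 1, path = [0, 2]


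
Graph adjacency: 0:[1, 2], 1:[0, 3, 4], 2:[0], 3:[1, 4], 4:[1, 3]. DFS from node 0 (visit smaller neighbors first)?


DFS stack-based: start with [0]
Visit order: [0, 1, 3, 4, 2]


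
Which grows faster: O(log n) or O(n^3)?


logarithmic grows slower than cubic
O(log n) is asymptotically smaller; O(n^3) grows faster


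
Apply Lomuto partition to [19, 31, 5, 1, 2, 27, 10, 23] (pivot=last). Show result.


Elements <= 23 go left of pivot.
Result: [19, 5, 1, 2, 10, 23, 31, 27], pivot at index 5


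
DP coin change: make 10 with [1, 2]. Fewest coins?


dp[0]=0; dp[i]=1+min(dp[i-c] for c in coins)
...dp[5]=3, dp[6]=3, dp[7]=4, dp[8]=4, dp[9]=5, dp[10]=5
Minimum coins for 10 = 5


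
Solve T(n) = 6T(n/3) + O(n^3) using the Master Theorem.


a=6, b=3, c=3. log_3(6)=1.631 < c=3. Case 3: O(n^c) = O(n^3)
Complexity: O(n^3)


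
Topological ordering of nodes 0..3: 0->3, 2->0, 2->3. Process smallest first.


Kahn's algorithm, process smallest node first
Order: [1, 2, 0, 3]


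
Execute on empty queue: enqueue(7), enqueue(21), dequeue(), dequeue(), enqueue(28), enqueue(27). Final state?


enqueue(7) -> [7]
enqueue(21) -> [7, 21]
dequeue() returns 7 -> [21]
dequeue() returns 21 -> []
enqueue(28) -> [28]
enqueue(27) -> [28, 27]
Final queue (front to back): [28, 27]


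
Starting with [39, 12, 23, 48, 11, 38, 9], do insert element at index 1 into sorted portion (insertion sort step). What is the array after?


After one pass: [12, 39, 23, 48, 11, 38, 9]


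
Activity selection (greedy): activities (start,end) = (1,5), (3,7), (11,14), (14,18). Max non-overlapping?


Greedy: pick earliest-ending, then skip overlaps.
Selected (3 activities): [(1, 5), (11, 14), (14, 18)]


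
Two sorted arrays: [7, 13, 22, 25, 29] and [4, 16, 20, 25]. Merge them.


Compare heads, take smaller each step.
Merged: [4, 7, 13, 16, 20, 22, 25, 25, 29]


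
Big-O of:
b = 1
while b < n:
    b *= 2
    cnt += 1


Per nesting level: O(log n) = O(log n)
Complexity: O(log n)


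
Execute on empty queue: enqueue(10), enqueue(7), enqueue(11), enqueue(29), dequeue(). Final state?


enqueue(10) -> [10]
enqueue(7) -> [10, 7]
enqueue(11) -> [10, 7, 11]
enqueue(29) -> [10, 7, 11, 29]
dequeue() returns 10 -> [7, 11, 29]
Final queue (front to back): [7, 11, 29]


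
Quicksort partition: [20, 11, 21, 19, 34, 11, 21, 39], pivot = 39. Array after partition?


Elements <= 39 go left of pivot.
Result: [20, 11, 21, 19, 34, 11, 21, 39], pivot at index 7


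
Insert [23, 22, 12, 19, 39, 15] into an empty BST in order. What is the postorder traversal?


Root = 23; build tree by BST insertion.
Postorder traversal: [15, 19, 12, 22, 39, 23]


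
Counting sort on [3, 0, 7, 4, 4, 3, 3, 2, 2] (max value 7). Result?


Count array: [1, 0, 2, 3, 2, 0, 0, 1]
Reconstruct: [0, 2, 2, 3, 3, 3, 4, 4, 7]


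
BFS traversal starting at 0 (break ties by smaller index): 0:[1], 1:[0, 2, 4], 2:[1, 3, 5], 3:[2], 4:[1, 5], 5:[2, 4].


BFS queue: start with [0]
Visit order: [0, 1, 2, 4, 3, 5]


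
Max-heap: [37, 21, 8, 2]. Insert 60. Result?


Append 60: [37, 21, 8, 2, 60]
Bubble up: swap idx 4(60) with idx 1(21); swap idx 1(60) with idx 0(37)
Result: [60, 37, 8, 2, 21]


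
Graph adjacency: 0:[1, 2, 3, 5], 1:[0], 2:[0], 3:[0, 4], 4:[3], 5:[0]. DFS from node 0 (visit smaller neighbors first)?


DFS stack-based: start with [0]
Visit order: [0, 1, 2, 3, 4, 5]


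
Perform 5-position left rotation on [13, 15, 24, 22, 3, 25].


Left rotate by 5: [25, 13, 15, 24, 22, 3]


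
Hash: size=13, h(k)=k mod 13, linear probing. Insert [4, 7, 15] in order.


Insertions: 4->slot 4; 7->slot 7; 15->slot 2
Table: [None, None, 15, None, 4, None, None, 7, None, None, None, None, None]


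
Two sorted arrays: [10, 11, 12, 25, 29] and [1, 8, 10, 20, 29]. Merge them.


Compare heads, take smaller each step.
Merged: [1, 8, 10, 10, 11, 12, 20, 25, 29, 29]


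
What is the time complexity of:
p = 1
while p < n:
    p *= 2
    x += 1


Per nesting level: O(log n) = O(log n)
Complexity: O(log n)


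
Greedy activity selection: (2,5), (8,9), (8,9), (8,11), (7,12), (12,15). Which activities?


Greedy: pick earliest-ending, then skip overlaps.
Selected (3 activities): [(2, 5), (8, 9), (12, 15)]


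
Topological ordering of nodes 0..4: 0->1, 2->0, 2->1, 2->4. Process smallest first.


Kahn's algorithm, process smallest node first
Order: [2, 0, 1, 3, 4]


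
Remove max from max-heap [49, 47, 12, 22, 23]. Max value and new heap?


Max = 49
Replace root with last, heapify down
Resulting heap: [47, 23, 12, 22]


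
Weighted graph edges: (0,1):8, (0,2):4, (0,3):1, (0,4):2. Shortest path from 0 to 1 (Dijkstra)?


Dijkstra from 0:
Distances: {0: 0, 1: 8, 2: 4, 3: 1, 4: 2}
Shortest distance to 1 = 8, path = [0, 1]


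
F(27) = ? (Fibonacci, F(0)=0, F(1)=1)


F(n)=F(n-1)+F(n-2)
...F(25)=75025, F(26)=121393, F(27)=196418


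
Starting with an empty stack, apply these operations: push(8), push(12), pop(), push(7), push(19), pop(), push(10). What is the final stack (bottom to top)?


push(8) -> [8]
push(12) -> [8, 12]
pop() returns 12 -> [8]
push(7) -> [8, 7]
push(19) -> [8, 7, 19]
pop() returns 19 -> [8, 7]
push(10) -> [8, 7, 10]
Final stack (bottom to top): [8, 7, 10]


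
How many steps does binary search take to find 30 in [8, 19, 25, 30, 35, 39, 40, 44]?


Search for 30:
[0,7] mid=3 arr[3]=30
Total: 1 comparisons


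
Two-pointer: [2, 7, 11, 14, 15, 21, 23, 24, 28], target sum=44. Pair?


Two pointers: lo=0, hi=8
Found pair: (21, 23) summing to 44


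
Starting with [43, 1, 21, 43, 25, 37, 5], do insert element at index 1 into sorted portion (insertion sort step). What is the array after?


After one pass: [1, 43, 21, 43, 25, 37, 5]


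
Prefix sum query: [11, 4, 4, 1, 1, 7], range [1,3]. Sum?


Prefix sums: [0, 11, 15, 19, 20, 21, 28]
Sum[1..3] = prefix[4] - prefix[1] = 20 - 11 = 9


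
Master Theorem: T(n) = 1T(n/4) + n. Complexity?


a=1, b=4, c=1. log_4(1)=0 < c=1. Case 3: O(n^c) = O(n)
Complexity: O(n)


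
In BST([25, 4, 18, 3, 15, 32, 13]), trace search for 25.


BST root = 25
Search for 25: compare at each node
Path: [25]


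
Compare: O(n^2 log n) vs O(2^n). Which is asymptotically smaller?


n^2 log n grows slower than exponential
O(n^2 log n) is asymptotically smaller; O(2^n) grows faster


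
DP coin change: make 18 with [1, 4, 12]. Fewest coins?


dp[0]=0; dp[i]=1+min(dp[i-c] for c in coins)
...dp[13]=2, dp[14]=3, dp[15]=4, dp[16]=2, dp[17]=3, dp[18]=4
Minimum coins for 18 = 4


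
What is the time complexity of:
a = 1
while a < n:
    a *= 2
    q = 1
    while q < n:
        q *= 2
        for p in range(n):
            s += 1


Per nesting level: O(log n) * O(log n) * O(n) = O(n (log n)^2)
Complexity: O(n (log n)^2)


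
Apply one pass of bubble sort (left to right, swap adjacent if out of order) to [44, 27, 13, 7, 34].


After one pass: [27, 13, 7, 34, 44]


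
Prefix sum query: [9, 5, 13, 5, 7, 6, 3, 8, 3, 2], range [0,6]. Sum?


Prefix sums: [0, 9, 14, 27, 32, 39, 45, 48, 56, 59, 61]
Sum[0..6] = prefix[7] - prefix[0] = 48 - 0 = 48


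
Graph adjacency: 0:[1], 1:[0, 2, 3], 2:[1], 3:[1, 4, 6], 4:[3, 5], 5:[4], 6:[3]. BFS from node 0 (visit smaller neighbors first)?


BFS queue: start with [0]
Visit order: [0, 1, 2, 3, 4, 6, 5]


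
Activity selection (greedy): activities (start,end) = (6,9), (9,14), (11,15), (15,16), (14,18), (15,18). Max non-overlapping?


Greedy: pick earliest-ending, then skip overlaps.
Selected (3 activities): [(6, 9), (9, 14), (15, 16)]


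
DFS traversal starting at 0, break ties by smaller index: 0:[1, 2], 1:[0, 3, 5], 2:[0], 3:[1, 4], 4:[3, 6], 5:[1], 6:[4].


DFS stack-based: start with [0]
Visit order: [0, 1, 3, 4, 6, 5, 2]


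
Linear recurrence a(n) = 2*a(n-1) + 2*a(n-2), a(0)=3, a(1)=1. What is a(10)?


Build bottom-up:
...a(8)=2864, a(9)=7824, a(10)=2*7824+2*2864=21376


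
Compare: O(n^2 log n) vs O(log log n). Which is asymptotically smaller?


double-logarithmic grows slower than n^2 log n
O(log log n) is asymptotically smaller; O(n^2 log n) grows faster


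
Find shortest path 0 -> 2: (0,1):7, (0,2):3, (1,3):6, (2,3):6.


Dijkstra from 0:
Distances: {0: 0, 1: 7, 2: 3, 3: 9}
Shortest distance to 2 = 3, path = [0, 2]
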